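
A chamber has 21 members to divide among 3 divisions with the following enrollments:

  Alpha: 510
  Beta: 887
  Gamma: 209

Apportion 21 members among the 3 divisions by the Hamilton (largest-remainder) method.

Alpha: 7; Beta: 11; Gamma: 3

Standard divisor: 1606 ÷ 21 ≈ 76.476.
Standard quotas: Alpha 6.669, Beta 11.598, Gamma 2.733.
Lower quotas: Alpha 6, Beta 11, Gamma 2 (sum 19, leaving 2 seats).
Remainders in descending order: Gamma 0.733, Alpha 0.669, Beta 0.598.
The surplus seats go to Gamma, Alpha.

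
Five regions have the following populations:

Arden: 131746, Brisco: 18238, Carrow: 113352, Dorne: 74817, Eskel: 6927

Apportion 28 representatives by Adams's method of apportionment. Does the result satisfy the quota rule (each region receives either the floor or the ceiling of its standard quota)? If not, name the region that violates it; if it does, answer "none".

none

Standard quotas: Arden 10.690, Brisco 1.480, Carrow 9.197, Dorne 6.071, Eskel 0.562.
Adams allocation: Arden 10, Brisco 2, Carrow 9, Dorne 6, Eskel 1.
Every allocation lies between the lower and upper quota.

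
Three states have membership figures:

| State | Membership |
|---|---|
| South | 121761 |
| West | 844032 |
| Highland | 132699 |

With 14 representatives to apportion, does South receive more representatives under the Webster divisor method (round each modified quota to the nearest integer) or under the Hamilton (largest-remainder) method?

Webster

Webster: South 2, West 10, Highland 2.
Hamilton: South 1, West 11, Highland 2.
South gets 2 under Webster and 1 under Hamilton.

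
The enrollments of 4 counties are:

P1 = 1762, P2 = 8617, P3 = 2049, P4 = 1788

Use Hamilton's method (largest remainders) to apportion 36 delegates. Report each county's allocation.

P1: 4, P2: 22, P3: 5, P4: 5

Standard divisor: 14216 ÷ 36 ≈ 394.889.
Standard quotas: P1 4.4620, P2 21.8213, P3 5.1888, P4 4.5279.
Lower quotas: P1 4, P2 21, P3 5, P4 4 (sum 34, leaving 2 seats).
Remainders in descending order: P2 0.8213, P4 0.5279, P1 0.4620, P3 0.1888.
The surplus seats go to P2, P4.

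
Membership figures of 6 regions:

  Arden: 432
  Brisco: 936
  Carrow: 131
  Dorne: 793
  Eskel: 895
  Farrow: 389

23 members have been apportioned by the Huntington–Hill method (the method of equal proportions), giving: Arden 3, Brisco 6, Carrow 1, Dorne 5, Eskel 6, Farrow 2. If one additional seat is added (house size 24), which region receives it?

Farrow

Priority for the next seat is population ÷ (√(s·(s+1))).
Priorities: Arden 124.708, Brisco 144.428, Carrow 92.631, Dorne 144.781, Eskel 138.101, Farrow 158.809.
Highest priority: Farrow.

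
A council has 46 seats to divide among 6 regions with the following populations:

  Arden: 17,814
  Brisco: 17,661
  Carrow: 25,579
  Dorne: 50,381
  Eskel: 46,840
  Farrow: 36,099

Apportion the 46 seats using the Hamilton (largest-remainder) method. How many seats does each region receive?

Arden=4, Brisco=4, Carrow=6, Dorne=12, Eskel=11, Farrow=9

The standard divisor is 194374/46 ≈ 4225.522.
Standard quotas: Arden 4.2158, Brisco 4.1796, Carrow 6.0535, Dorne 11.9230, Eskel 11.0850, Farrow 8.5431.
Lower quotas: Arden 4, Brisco 4, Carrow 6, Dorne 11, Eskel 11, Farrow 8 (sum 44, leaving 2 seats).
Remainders in descending order: Dorne 0.9230, Farrow 0.5431, Arden 0.2158, Brisco 0.1796, Eskel 0.0850, Carrow 0.0535.
The surplus seats go to Dorne, Farrow.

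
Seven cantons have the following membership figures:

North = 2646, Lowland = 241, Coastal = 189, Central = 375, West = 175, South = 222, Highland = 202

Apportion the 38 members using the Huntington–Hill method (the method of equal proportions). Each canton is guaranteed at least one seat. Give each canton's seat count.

North=24, Lowland=2, Coastal=2, Central=4, West=2, South=2, Highland=2

With divisor 108.1: modified quotas North 24.477, Lowland 2.229, Coastal 1.748, Central 3.469, West 1.619, South 2.054, Highland 1.869.
Geometric-mean thresholds: North √(24·25)=24.495, Lowland √(2·3)=2.449, Coastal √(1·2)=1.414, Central √(3·4)=3.464, West √(1·2)=1.414, South √(2·3)=2.449, Highland √(1·2)=1.414.
Each quota rounded against its threshold gives North 24, Lowland 2, Coastal 2, Central 4, West 2, South 2, Highland 2 (total 38).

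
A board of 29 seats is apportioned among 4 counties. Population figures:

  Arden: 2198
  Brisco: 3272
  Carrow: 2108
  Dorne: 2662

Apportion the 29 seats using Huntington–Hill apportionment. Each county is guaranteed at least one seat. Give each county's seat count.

With divisor 350: modified quotas Arden 6.280, Brisco 9.349, Carrow 6.023, Dorne 7.606.
Geometric-mean thresholds: Arden √(6·7)=6.481, Brisco √(9·10)=9.487, Carrow √(6·7)=6.481, Dorne √(7·8)=7.483.
Each quota rounded against its threshold gives Arden 6, Brisco 9, Carrow 6, Dorne 8 (total 29).

Arden=6, Brisco=9, Carrow=6, Dorne=8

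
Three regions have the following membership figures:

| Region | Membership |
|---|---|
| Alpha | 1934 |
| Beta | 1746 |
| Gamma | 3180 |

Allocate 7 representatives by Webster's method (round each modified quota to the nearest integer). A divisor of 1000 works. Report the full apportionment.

Alpha: 2; Beta: 2; Gamma: 3

With modified divisor 1000: modified quotas Alpha 1.934, Beta 1.746, Gamma 3.180.
Rounding to the nearest integer: Alpha 2, Beta 2, Gamma 3 (total 7).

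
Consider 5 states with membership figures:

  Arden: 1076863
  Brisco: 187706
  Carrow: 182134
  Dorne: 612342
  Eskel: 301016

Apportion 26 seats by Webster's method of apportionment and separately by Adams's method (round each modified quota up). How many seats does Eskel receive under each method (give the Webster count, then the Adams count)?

Webster: Arden 12, Brisco 2, Carrow 2, Dorne 7, Eskel 3.
Adams: Arden 11, Brisco 2, Carrow 2, Dorne 7, Eskel 4.
Eskel gets 3 under Webster and 4 under Adams.

3 and 4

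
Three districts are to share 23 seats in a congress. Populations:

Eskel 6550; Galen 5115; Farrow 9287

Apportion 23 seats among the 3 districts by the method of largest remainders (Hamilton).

Eskel: 7, Galen: 6, Farrow: 10

Total 20952; standard divisor 20952/23 ≈ 910.957.
Standard quotas: Eskel 7.1902, Galen 5.6150, Farrow 10.1948.
Lower quotas: Eskel 7, Galen 5, Farrow 10 (sum 22, leaving 1 seat).
Remainders in descending order: Galen 0.6150, Farrow 0.1948, Eskel 0.1902.
The surplus seat goes to Galen.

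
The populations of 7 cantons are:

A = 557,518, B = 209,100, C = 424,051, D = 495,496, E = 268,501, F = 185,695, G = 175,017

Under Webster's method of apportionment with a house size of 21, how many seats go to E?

Standard divisor 2315378/21 ≈ 110256.095; standard quotas: A 5.057, B 1.896, C 3.846, D 4.494, E 2.435, F 1.684, G 1.587.
Rounding to the nearest integer gives A 5, B 2, C 4, D 4, E 2, F 2, G 2 — total 21, matching the house size, so no adjustment is needed.
E receives 2.

2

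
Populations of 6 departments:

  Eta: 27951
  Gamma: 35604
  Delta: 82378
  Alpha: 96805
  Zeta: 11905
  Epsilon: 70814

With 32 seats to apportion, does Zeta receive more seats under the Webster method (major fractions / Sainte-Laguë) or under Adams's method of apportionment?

Webster: Eta 3, Gamma 3, Delta 8, Alpha 10, Zeta 1, Epsilon 7.
Adams: Eta 3, Gamma 4, Delta 7, Alpha 9, Zeta 2, Epsilon 7.
Zeta gets 1 under Webster and 2 under Adams.

Adams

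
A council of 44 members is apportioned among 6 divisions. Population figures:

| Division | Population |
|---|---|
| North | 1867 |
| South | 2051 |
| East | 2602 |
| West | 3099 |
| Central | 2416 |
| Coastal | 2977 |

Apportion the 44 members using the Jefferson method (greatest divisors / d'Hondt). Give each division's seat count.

North 5; South 6; East 8; West 9; Central 7; Coastal 9

Standard divisor 15012/44 ≈ 341.182; standard quotas: North 5.472, South 6.011, East 7.626, West 9.083, Central 7.081, Coastal 8.726.
Rounding down gives 5, 6, 7, 9, 7, 8 = 42 seats, so the divisor must be adjusted.
With modified divisor 320: modified quotas North 5.834, South 6.409, East 8.131, West 9.684, Central 7.550, Coastal 9.303.
Rounding down: North 5, South 6, East 8, West 9, Central 7, Coastal 9 (total 44).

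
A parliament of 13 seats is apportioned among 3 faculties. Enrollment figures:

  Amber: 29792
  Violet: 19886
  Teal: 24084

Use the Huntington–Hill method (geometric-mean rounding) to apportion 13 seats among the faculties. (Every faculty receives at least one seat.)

Amber 5, Violet 4, Teal 4

With divisor 5590: modified quotas Amber 5.330, Violet 3.557, Teal 4.308.
Geometric-mean thresholds: Amber √(5·6)=5.477, Violet √(3·4)=3.464, Teal √(4·5)=4.472.
Each quota rounded against its threshold gives Amber 5, Violet 4, Teal 4 (total 13).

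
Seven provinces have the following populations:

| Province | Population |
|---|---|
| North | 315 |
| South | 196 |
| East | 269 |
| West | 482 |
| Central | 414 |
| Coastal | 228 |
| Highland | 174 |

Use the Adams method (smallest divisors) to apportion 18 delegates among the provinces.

Standard divisor 2078/18 ≈ 115.444; standard quotas: North 2.729, South 1.698, East 2.330, West 4.175, Central 3.586, Coastal 1.975, Highland 1.507.
Rounding up gives 3, 2, 3, 5, 4, 2, 2 = 21 seats, so the divisor must be adjusted.
With modified divisor 150: modified quotas North 2.100, South 1.307, East 1.793, West 3.213, Central 2.760, Coastal 1.520, Highland 1.160.
Rounding up: North 3, South 2, East 2, West 4, Central 3, Coastal 2, Highland 2 (total 18).

North: 3, South: 2, East: 2, West: 4, Central: 3, Coastal: 2, Highland: 2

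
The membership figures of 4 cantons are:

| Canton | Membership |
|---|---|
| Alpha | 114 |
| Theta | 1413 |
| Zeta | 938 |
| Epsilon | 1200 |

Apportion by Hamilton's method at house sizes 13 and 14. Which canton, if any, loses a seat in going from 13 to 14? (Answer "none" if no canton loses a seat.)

Alpha

At 13 seats: Alpha 1, Theta 5, Zeta 3, Epsilon 4.
At 14 seats: Alpha 0, Theta 5, Zeta 4, Epsilon 5.
Alpha drops from 1 to 0.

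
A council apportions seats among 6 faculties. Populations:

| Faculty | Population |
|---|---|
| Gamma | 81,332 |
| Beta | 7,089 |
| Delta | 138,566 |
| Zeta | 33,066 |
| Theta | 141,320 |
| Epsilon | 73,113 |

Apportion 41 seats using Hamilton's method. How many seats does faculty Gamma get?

Standard divisor: 474486 ÷ 41 ≈ 11572.829.
Standard quotas: Gamma 7.0278, Beta 0.6126, Delta 11.9734, Zeta 2.8572, Theta 12.2114, Epsilon 6.3176.
Lower quotas: Gamma 7, Beta 0, Delta 11, Zeta 2, Theta 12, Epsilon 6 (sum 38, leaving 3 seats).
Remainders in descending order: Delta 0.9734, Zeta 0.8572, Beta 0.6126, Epsilon 0.3176, Theta 0.2114, Gamma 0.0278.
Largest remainders: Delta, Zeta, Beta receive the extra seats.
Gamma receives 7.

7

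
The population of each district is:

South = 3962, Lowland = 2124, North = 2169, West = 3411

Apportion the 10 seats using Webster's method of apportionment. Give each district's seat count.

South: 3; Lowland: 2; North: 2; West: 3

Standard divisor 11666/10 ≈ 1166.6; standard quotas: South 3.396, Lowland 1.821, North 1.859, West 2.924.
Rounding to the nearest integer gives South 3, Lowland 2, North 2, West 3 — total 10, matching the house size, so no adjustment is needed.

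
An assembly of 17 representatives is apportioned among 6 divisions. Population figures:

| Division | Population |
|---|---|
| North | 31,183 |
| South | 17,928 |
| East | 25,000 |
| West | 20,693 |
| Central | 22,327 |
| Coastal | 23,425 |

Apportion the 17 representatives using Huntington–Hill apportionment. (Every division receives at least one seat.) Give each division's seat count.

North 4, South 2, East 3, West 2, Central 3, Coastal 3

With divisor 8725: modified quotas North 3.574, South 2.055, East 2.865, West 2.372, Central 2.559, Coastal 2.685.
Geometric-mean thresholds: North √(3·4)=3.464, South √(2·3)=2.449, East √(2·3)=2.449, West √(2·3)=2.449, Central √(2·3)=2.449, Coastal √(2·3)=2.449.
Each quota rounded against its threshold gives North 4, South 2, East 3, West 2, Central 3, Coastal 3 (total 17).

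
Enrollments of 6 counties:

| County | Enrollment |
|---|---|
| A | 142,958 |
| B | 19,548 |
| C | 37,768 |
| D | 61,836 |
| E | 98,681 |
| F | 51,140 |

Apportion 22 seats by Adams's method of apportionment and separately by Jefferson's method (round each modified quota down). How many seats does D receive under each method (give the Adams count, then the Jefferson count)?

Adams: A 7, B 1, C 2, D 4, E 5, F 3.
Jefferson: A 8, B 1, C 2, D 3, E 5, F 3.
D gets 4 under Adams and 3 under Jefferson.

4 and 3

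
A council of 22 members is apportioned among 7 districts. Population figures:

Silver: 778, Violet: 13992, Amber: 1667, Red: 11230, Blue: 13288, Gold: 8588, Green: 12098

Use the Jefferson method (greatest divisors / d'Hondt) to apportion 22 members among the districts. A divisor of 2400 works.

Silver 0; Violet 5; Amber 0; Red 4; Blue 5; Gold 3; Green 5

With modified divisor 2400: modified quotas Silver 0.324, Violet 5.830, Amber 0.695, Red 4.679, Blue 5.537, Gold 3.578, Green 5.041.
Rounding down: Silver 0, Violet 5, Amber 0, Red 4, Blue 5, Gold 3, Green 5 (total 22).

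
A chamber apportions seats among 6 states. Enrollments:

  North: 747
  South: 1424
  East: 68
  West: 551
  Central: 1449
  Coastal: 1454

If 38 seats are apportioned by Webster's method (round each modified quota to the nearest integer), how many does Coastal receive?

Standard divisor 5693/38 ≈ 149.816; standard quotas: North 4.986, South 9.505, East 0.454, West 3.678, Central 9.672, Coastal 9.705.
Rounding to the nearest integer gives 5, 10, 0, 4, 10, 10 = 39 seats, so the divisor must be adjusted.
With modified divisor 151: modified quotas North 4.947, South 9.430, East 0.450, West 3.649, Central 9.596, Coastal 9.629.
Rounding to the nearest integer: North 5, South 9, East 0, West 4, Central 10, Coastal 10 (total 38).
Coastal receives 10.

10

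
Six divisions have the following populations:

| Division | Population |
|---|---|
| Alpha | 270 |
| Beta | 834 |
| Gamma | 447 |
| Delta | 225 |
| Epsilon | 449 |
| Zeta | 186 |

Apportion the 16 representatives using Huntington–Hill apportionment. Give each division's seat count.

With divisor 156: modified quotas Alpha 1.731, Beta 5.346, Gamma 2.865, Delta 1.442, Epsilon 2.878, Zeta 1.192.
Geometric-mean thresholds: Alpha √(1·2)=1.414, Beta √(5·6)=5.477, Gamma √(2·3)=2.449, Delta √(1·2)=1.414, Epsilon √(2·3)=2.449, Zeta √(1·2)=1.414.
Each quota rounded against its threshold gives Alpha 2, Beta 5, Gamma 3, Delta 2, Epsilon 3, Zeta 1 (total 16).

Alpha 2, Beta 5, Gamma 3, Delta 2, Epsilon 3, Zeta 1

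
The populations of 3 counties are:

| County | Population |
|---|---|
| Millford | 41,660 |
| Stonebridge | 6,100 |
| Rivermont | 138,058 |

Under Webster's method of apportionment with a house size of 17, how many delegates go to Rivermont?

Standard divisor 185818/17 ≈ 10930.471; standard quotas: Millford 3.811, Stonebridge 0.558, Rivermont 12.631.
Rounding to the nearest integer gives 4, 1, 13 = 18 seats, so the divisor must be adjusted.
With modified divisor 11500: modified quotas Millford 3.623, Stonebridge 0.530, Rivermont 12.005.
Rounding to the nearest integer: Millford 4, Stonebridge 1, Rivermont 12 (total 17).
Rivermont receives 12.

12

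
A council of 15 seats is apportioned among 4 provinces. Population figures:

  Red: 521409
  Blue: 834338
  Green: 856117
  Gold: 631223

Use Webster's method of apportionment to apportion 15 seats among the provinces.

Red 3; Blue 4; Green 5; Gold 3

Standard divisor 2843087/15 ≈ 189539.133; standard quotas: Red 2.751, Blue 4.402, Green 4.517, Gold 3.330.
Rounding to the nearest integer gives Red 3, Blue 4, Green 5, Gold 3 — total 15, matching the house size, so no adjustment is needed.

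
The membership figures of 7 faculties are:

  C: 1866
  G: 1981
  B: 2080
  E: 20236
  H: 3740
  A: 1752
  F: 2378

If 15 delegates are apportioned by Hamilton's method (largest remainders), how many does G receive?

1

Total 34033; standard divisor 34033/15 ≈ 2268.867.
Standard quotas: C 0.8224, G 0.8731, B 0.9168, E 8.9190, H 1.6484, A 0.7722, F 1.0481.
Lower quotas: C 0, G 0, B 0, E 8, H 1, A 0, F 1 (sum 10, leaving 5 seats).
Remainders in descending order: E 0.9190, B 0.9168, G 0.8731, C 0.8224, A 0.7722, H 0.6484, F 0.0481.
The surplus seats go to E, B, G, C, A.
G receives 1.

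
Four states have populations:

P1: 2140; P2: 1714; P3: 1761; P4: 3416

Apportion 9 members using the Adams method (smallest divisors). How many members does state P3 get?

Standard divisor 9031/9 ≈ 1003.444; standard quotas: P1 2.133, P2 1.708, P3 1.755, P4 3.404.
Rounding up gives 3, 2, 2, 4 = 11 seats, so the divisor must be adjusted.
With modified divisor 1400: modified quotas P1 1.529, P2 1.224, P3 1.258, P4 2.440.
Rounding up: P1 2, P2 2, P3 2, P4 3 (total 9).
P3 receives 2.

2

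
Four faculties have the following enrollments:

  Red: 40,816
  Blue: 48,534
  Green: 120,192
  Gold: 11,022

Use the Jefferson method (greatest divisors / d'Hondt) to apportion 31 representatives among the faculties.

Red 6, Blue 7, Green 17, Gold 1

Standard divisor 220564/31 ≈ 7114.968; standard quotas: Red 5.737, Blue 6.821, Green 16.893, Gold 1.549.
Rounding down gives 5, 6, 16, 1 = 28 seats, so the divisor must be adjusted.
With modified divisor 6700: modified quotas Red 6.092, Blue 7.244, Green 17.939, Gold 1.645.
Rounding down: Red 6, Blue 7, Green 17, Gold 1 (total 31).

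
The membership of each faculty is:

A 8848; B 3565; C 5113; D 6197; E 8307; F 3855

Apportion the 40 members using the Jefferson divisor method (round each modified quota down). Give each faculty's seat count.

A: 10, B: 4, C: 6, D: 7, E: 9, F: 4

Standard divisor 35885/40 ≈ 897.125; standard quotas: A 9.863, B 3.974, C 5.699, D 6.908, E 9.260, F 4.297.
Rounding down gives 9, 3, 5, 6, 9, 4 = 36 seats, so the divisor must be adjusted.
With modified divisor 840: modified quotas A 10.533, B 4.244, C 6.087, D 7.377, E 9.889, F 4.589.
Rounding down: A 10, B 4, C 6, D 7, E 9, F 4 (total 40).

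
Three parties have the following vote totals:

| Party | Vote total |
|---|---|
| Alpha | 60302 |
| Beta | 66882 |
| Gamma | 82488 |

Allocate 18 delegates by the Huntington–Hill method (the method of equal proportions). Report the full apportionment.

Alpha 5, Beta 6, Gamma 7

With divisor 11617: modified quotas Alpha 5.191, Beta 5.757, Gamma 7.101.
Geometric-mean thresholds: Alpha √(5·6)=5.477, Beta √(5·6)=5.477, Gamma √(7·8)=7.483.
Each quota rounded against its threshold gives Alpha 5, Beta 6, Gamma 7 (total 18).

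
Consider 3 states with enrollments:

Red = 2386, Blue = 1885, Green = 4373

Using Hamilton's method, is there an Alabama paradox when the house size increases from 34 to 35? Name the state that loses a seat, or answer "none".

Blue

At 34 seats: Red 9, Blue 8, Green 17.
At 35 seats: Red 10, Blue 7, Green 18.
Blue drops from 8 to 7.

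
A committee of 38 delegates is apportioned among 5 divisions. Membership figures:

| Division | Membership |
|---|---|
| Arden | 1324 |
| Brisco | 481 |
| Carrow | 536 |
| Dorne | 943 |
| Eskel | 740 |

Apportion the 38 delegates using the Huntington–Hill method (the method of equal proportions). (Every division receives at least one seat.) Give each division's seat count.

With divisor 107: modified quotas Arden 12.374, Brisco 4.495, Carrow 5.009, Dorne 8.813, Eskel 6.916.
Geometric-mean thresholds: Arden √(12·13)=12.490, Brisco √(4·5)=4.472, Carrow √(5·6)=5.477, Dorne √(8·9)=8.485, Eskel √(6·7)=6.481.
Each quota rounded against its threshold gives Arden 12, Brisco 5, Carrow 5, Dorne 9, Eskel 7 (total 38).

Arden 12; Brisco 5; Carrow 5; Dorne 9; Eskel 7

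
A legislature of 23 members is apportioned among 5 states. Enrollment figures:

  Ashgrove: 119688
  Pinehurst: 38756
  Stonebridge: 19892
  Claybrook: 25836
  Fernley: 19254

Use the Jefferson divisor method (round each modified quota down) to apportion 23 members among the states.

Ashgrove: 13, Pinehurst: 4, Stonebridge: 2, Claybrook: 2, Fernley: 2

Standard divisor 223426/23 ≈ 9714.174; standard quotas: Ashgrove 12.321, Pinehurst 3.990, Stonebridge 2.048, Claybrook 2.660, Fernley 1.982.
Rounding down gives 12, 3, 2, 2, 1 = 20 seats, so the divisor must be adjusted.
With modified divisor 8900: modified quotas Ashgrove 13.448, Pinehurst 4.355, Stonebridge 2.235, Claybrook 2.903, Fernley 2.163.
Rounding down: Ashgrove 13, Pinehurst 4, Stonebridge 2, Claybrook 2, Fernley 2 (total 23).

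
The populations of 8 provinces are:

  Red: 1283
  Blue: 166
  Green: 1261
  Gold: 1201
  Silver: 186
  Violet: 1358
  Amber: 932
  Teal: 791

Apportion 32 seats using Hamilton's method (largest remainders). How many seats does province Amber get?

4

Standard divisor: 7178 ÷ 32 ≈ 224.312.
Standard quotas: Red 5.720, Blue 0.740, Green 5.622, Gold 5.354, Silver 0.829, Violet 6.054, Amber 4.155, Teal 3.526.
Lower quotas: Red 5, Blue 0, Green 5, Gold 5, Silver 0, Violet 6, Amber 4, Teal 3 (sum 28, leaving 4 seats).
Remainders in descending order: Silver 0.829, Blue 0.740, Red 0.720, Green 0.622, Teal 0.526, Gold 0.354, Amber 0.155, Violet 0.054.
Largest remainders: Silver, Blue, Red, Green receive the extra seats.
Amber receives 4.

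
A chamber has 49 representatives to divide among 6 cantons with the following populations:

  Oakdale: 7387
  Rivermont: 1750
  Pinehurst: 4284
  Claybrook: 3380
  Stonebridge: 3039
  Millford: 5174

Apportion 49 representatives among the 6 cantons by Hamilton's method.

Oakdale 15, Rivermont 3, Pinehurst 8, Claybrook 7, Stonebridge 6, Millford 10

Standard divisor: 25014 ÷ 49 ≈ 510.49.
Standard quotas: Oakdale 14.4704, Rivermont 3.4281, Pinehurst 8.3919, Claybrook 6.6211, Stonebridge 5.9531, Millford 10.1354.
Lower quotas: Oakdale 14, Rivermont 3, Pinehurst 8, Claybrook 6, Stonebridge 5, Millford 10 (sum 46, leaving 3 seats).
Remainders in descending order: Stonebridge 0.9531, Claybrook 0.6211, Oakdale 0.4704, Rivermont 0.4281, Pinehurst 0.3919, Millford 0.1354.
The surplus seats go to Stonebridge, Claybrook, Oakdale.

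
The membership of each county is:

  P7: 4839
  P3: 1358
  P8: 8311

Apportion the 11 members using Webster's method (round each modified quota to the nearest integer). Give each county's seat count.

P7: 4, P3: 1, P8: 6

Standard divisor 14508/11 ≈ 1318.909; standard quotas: P7 3.669, P3 1.030, P8 6.301.
Rounding to the nearest integer gives P7 4, P3 1, P8 6 — total 11, matching the house size, so no adjustment is needed.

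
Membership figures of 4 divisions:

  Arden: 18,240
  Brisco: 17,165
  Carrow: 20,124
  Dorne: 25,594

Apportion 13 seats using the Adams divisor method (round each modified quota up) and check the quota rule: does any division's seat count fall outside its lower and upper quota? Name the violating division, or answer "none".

none

Standard quotas: Arden 2.923, Brisco 2.751, Carrow 3.225, Dorne 4.101.
Adams allocation: Arden 3, Brisco 3, Carrow 3, Dorne 4.
Every allocation lies between the lower and upper quota.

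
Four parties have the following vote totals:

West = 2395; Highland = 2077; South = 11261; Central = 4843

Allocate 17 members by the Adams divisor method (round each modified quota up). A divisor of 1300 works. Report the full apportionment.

With modified divisor 1300: modified quotas West 1.842, Highland 1.598, South 8.662, Central 3.725.
Rounding up: West 2, Highland 2, South 9, Central 4 (total 17).

West: 2, Highland: 2, South: 9, Central: 4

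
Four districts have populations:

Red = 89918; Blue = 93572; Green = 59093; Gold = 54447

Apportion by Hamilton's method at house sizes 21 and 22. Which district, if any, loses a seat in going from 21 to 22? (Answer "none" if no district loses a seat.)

none

At 21 seats: Red 6, Blue 7, Green 4, Gold 4.
At 22 seats: Red 7, Blue 7, Green 4, Gold 4.
No district's allocation decreased.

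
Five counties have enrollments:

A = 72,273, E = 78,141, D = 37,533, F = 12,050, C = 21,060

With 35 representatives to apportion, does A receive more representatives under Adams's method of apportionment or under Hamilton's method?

Adams: A 11, E 12, D 6, F 2, C 4.
Hamilton: A 12, E 12, D 6, F 2, C 3.
A gets 11 under Adams and 12 under Hamilton.

Hamilton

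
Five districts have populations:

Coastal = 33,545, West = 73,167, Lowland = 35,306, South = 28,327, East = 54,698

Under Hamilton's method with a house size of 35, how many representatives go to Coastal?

5

Total 225043; standard divisor 225043/35 ≈ 6429.8.
Standard quotas: Coastal 5.2171, West 11.3794, Lowland 5.4910, South 4.4056, East 8.5070.
Lower quotas: Coastal 5, West 11, Lowland 5, South 4, East 8 (sum 33, leaving 2 seats).
Remainders in descending order: East 0.5070, Lowland 0.4910, South 0.4056, West 0.3794, Coastal 0.2171.
The surplus seats go to East, Lowland.
Coastal receives 5.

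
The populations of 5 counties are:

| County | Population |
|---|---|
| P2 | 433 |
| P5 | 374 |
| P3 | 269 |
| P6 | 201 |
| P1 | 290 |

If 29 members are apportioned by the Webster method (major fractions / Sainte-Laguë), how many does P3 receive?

5

Standard divisor 1567/29 ≈ 54.034; standard quotas: P2 8.013, P5 6.922, P3 4.978, P6 3.720, P1 5.367.
Rounding to the nearest integer gives P2 8, P5 7, P3 5, P6 4, P1 5 — total 29, matching the house size, so no adjustment is needed.
P3 receives 5.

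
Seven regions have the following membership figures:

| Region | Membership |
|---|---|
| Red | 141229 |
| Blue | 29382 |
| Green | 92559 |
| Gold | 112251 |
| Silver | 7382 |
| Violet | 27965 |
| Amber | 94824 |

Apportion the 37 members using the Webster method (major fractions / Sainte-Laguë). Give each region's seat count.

Standard divisor 505592/37 ≈ 13664.649; standard quotas: Red 10.335, Blue 2.150, Green 6.774, Gold 8.215, Silver 0.540, Violet 2.047, Amber 6.939.
Rounding to the nearest integer gives Red 10, Blue 2, Green 7, Gold 8, Silver 1, Violet 2, Amber 7 — total 37, matching the house size, so no adjustment is needed.

Red: 10; Blue: 2; Green: 7; Gold: 8; Silver: 1; Violet: 2; Amber: 7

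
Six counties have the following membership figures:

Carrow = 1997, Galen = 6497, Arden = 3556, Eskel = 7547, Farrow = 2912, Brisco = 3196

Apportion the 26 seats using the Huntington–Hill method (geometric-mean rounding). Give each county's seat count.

With divisor 1006: modified quotas Carrow 1.985, Galen 6.458, Arden 3.535, Eskel 7.502, Farrow 2.895, Brisco 3.177.
Geometric-mean thresholds: Carrow √(1·2)=1.414, Galen √(6·7)=6.481, Arden √(3·4)=3.464, Eskel √(7·8)=7.483, Farrow √(2·3)=2.449, Brisco √(3·4)=3.464.
Each quota rounded against its threshold gives Carrow 2, Galen 6, Arden 4, Eskel 8, Farrow 3, Brisco 3 (total 26).

Carrow 2, Galen 6, Arden 4, Eskel 8, Farrow 3, Brisco 3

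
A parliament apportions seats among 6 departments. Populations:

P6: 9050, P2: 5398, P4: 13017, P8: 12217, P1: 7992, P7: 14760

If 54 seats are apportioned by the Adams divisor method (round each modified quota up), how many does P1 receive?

Standard divisor 62434/54 ≈ 1156.185; standard quotas: P6 7.827, P2 4.669, P4 11.259, P8 10.567, P1 6.912, P7 12.766.
Rounding up gives 8, 5, 12, 11, 7, 13 = 56 seats, so the divisor must be adjusted.
With modified divisor 1226: modified quotas P6 7.382, P2 4.403, P4 10.617, P8 9.965, P1 6.519, P7 12.039.
Rounding up: P6 8, P2 5, P4 11, P8 10, P1 7, P7 13 (total 54).
P1 receives 7.

7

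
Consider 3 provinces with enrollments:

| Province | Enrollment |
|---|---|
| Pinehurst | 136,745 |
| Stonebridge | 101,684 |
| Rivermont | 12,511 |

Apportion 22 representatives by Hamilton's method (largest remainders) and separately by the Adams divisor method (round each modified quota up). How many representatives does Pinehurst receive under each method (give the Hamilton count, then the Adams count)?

Hamilton: Pinehurst 12, Stonebridge 9, Rivermont 1.
Adams: Pinehurst 11, Stonebridge 9, Rivermont 2.
Pinehurst gets 12 under Hamilton and 11 under Adams.

12 and 11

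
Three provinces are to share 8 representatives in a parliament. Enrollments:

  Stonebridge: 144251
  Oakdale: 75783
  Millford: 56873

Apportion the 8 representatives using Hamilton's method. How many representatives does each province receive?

Stonebridge 4, Oakdale 2, Millford 2

Standard divisor: 276907 ÷ 8 ≈ 34613.375.
Standard quotas: Stonebridge 4.1675, Oakdale 2.1894, Millford 1.6431.
Lower quotas: Stonebridge 4, Oakdale 2, Millford 1 (sum 7, leaving 1 seat).
Remainders in descending order: Millford 0.6431, Oakdale 0.1894, Stonebridge 0.1675.
The surplus seat goes to Millford.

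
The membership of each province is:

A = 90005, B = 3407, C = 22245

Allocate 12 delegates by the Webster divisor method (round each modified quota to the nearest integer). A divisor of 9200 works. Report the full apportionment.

A 10, B 0, C 2

With modified divisor 9200: modified quotas A 9.783, B 0.370, C 2.418.
Rounding to the nearest integer: A 10, B 0, C 2 (total 12).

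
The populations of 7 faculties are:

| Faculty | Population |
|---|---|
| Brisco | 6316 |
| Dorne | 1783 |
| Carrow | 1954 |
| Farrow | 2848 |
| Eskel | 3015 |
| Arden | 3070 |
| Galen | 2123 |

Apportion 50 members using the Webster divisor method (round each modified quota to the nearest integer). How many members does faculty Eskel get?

Standard divisor 21109/50 ≈ 422.18; standard quotas: Brisco 14.960, Dorne 4.223, Carrow 4.628, Farrow 6.746, Eskel 7.142, Arden 7.272, Galen 5.029.
Rounding to the nearest integer gives Brisco 15, Dorne 4, Carrow 5, Farrow 7, Eskel 7, Arden 7, Galen 5 — total 50, matching the house size, so no adjustment is needed.
Eskel receives 7.

7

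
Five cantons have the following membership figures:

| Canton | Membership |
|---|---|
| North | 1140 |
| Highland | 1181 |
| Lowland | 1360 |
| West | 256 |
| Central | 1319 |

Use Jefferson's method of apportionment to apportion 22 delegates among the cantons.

Standard divisor 5256/22 ≈ 238.909; standard quotas: North 4.772, Highland 4.943, Lowland 5.693, West 1.072, Central 5.521.
Rounding down gives 4, 4, 5, 1, 5 = 19 seats, so the divisor must be adjusted.
With modified divisor 223: modified quotas North 5.112, Highland 5.296, Lowland 6.099, West 1.148, Central 5.915.
Rounding down: North 5, Highland 5, Lowland 6, West 1, Central 5 (total 22).

North=5, Highland=5, Lowland=6, West=1, Central=5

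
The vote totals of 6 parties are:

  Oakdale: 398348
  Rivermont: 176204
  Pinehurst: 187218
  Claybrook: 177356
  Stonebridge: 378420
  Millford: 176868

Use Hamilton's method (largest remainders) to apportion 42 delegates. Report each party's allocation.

Oakdale=11, Rivermont=5, Pinehurst=5, Claybrook=5, Stonebridge=11, Millford=5

Total 1494414; standard divisor 1494414/42 ≈ 35581.286.
Standard quotas: Oakdale 11.1954, Rivermont 4.9522, Pinehurst 5.2617, Claybrook 4.9845, Stonebridge 10.6354, Millford 4.9708.
Lower quotas: Oakdale 11, Rivermont 4, Pinehurst 5, Claybrook 4, Stonebridge 10, Millford 4 (sum 38, leaving 4 seats).
Remainders in descending order: Claybrook 0.9845, Millford 0.9708, Rivermont 0.9522, Stonebridge 0.6354, Pinehurst 0.2617, Oakdale 0.1954.
Largest remainders: Claybrook, Millford, Rivermont, Stonebridge receive the extra seats.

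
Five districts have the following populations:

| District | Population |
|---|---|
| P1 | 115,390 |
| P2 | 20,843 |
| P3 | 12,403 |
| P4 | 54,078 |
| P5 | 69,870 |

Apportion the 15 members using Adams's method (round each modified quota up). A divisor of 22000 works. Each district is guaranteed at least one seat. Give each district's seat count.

With modified divisor 22000: modified quotas P1 5.245, P2 0.947, P3 0.564, P4 2.458, P5 3.176.
Rounding up: P1 6, P2 1, P3 1, P4 3, P5 4 (total 15).

P1 6; P2 1; P3 1; P4 3; P5 4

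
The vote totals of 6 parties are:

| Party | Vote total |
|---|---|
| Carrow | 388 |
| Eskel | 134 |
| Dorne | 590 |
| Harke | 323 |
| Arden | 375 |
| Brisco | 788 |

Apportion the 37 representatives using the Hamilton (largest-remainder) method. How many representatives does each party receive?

Carrow 6, Eskel 2, Dorne 8, Harke 5, Arden 5, Brisco 11

The standard divisor is 2598/37 ≈ 70.216.
Standard quotas: Carrow 5.526, Eskel 1.908, Dorne 8.403, Harke 4.600, Arden 5.341, Brisco 11.222.
Lower quotas: Carrow 5, Eskel 1, Dorne 8, Harke 4, Arden 5, Brisco 11 (sum 34, leaving 3 seats).
Remainders in descending order: Eskel 0.908, Harke 0.600, Carrow 0.526, Dorne 0.403, Arden 0.341, Brisco 0.222.
Largest remainders: Eskel, Harke, Carrow receive the extra seats.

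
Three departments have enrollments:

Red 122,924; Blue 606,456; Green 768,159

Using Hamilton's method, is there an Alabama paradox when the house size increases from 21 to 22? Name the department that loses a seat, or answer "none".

At 21 seats: Red 2, Blue 8, Green 11.
At 22 seats: Red 2, Blue 9, Green 11.
No department's allocation decreased.

none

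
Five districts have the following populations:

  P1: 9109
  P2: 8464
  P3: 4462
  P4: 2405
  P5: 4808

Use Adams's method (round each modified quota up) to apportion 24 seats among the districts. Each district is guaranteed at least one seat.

Standard divisor 29248/24 ≈ 1218.667; standard quotas: P1 7.475, P2 6.945, P3 3.661, P4 1.973, P5 3.945.
Rounding up gives 8, 7, 4, 2, 4 = 25 seats, so the divisor must be adjusted.
With modified divisor 1400: modified quotas P1 6.506, P2 6.046, P3 3.187, P4 1.718, P5 3.434.
Rounding up: P1 7, P2 7, P3 4, P4 2, P5 4 (total 24).

P1 7; P2 7; P3 4; P4 2; P5 4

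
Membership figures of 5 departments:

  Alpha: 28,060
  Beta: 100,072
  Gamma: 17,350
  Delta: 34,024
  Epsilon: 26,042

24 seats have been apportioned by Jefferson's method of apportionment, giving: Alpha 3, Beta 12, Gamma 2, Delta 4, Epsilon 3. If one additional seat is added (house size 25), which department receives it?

Beta

Priority for the next seat is population ÷ (current seats + 1).
Priorities: Alpha 7015.000, Beta 7697.846, Gamma 5783.333, Delta 6804.800, Epsilon 6510.500.
Highest priority: Beta.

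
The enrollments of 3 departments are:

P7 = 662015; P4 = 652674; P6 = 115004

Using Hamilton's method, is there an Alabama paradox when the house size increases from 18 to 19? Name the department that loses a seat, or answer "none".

P6

At 18 seats: P7 8, P4 8, P6 2.
At 19 seats: P7 9, P4 9, P6 1.
P6 drops from 2 to 1.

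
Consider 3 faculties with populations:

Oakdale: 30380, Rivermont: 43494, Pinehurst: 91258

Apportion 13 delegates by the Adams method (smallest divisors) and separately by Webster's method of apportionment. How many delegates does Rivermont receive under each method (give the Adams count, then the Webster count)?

3 and 4

Adams: Oakdale 3, Rivermont 3, Pinehurst 7.
Webster: Oakdale 2, Rivermont 4, Pinehurst 7.
Rivermont gets 3 under Adams and 4 under Webster.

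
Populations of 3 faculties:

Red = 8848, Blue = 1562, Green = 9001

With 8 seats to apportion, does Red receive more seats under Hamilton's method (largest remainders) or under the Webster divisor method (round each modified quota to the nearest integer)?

Hamilton

Hamilton: Red 4, Blue 0, Green 4.
Webster: Red 3, Blue 1, Green 4.
Red gets 4 under Hamilton and 3 under Webster.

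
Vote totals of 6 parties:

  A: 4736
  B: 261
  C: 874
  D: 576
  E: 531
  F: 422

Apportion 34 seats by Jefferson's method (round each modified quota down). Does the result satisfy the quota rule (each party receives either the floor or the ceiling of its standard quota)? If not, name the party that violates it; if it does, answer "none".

A

Standard quotas: A 21.760, B 1.199, C 4.016, D 2.646, E 2.440, F 1.939.
Jefferson allocation: A 23, B 1, C 4, D 2, E 2, F 2.
A has quota 21.760 (lower 21, upper 22) but receives 23 — outside the quota interval.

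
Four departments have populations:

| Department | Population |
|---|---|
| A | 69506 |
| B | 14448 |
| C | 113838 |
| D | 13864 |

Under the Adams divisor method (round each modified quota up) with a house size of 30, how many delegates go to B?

2

Standard divisor 211656/30 ≈ 7055.2; standard quotas: A 9.852, B 2.048, C 16.135, D 1.965.
Rounding up gives 10, 3, 17, 2 = 32 seats, so the divisor must be adjusted.
With modified divisor 7400: modified quotas A 9.393, B 1.952, C 15.384, D 1.874.
Rounding up: A 10, B 2, C 16, D 2 (total 30).
B receives 2.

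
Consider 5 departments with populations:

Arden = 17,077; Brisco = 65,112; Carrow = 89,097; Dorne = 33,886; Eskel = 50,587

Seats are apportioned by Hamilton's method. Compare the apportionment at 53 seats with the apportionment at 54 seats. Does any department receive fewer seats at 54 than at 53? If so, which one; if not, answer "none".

Arden

At 53 seats: Arden 4, Brisco 14, Carrow 18, Dorne 7, Eskel 10.
At 54 seats: Arden 3, Brisco 14, Carrow 19, Dorne 7, Eskel 11.
Arden drops from 4 to 3.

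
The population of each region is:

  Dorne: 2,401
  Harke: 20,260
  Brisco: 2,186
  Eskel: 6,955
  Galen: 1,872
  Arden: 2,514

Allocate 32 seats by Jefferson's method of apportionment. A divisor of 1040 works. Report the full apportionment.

With modified divisor 1040: modified quotas Dorne 2.309, Harke 19.481, Brisco 2.102, Eskel 6.688, Galen 1.800, Arden 2.417.
Rounding down: Dorne 2, Harke 19, Brisco 2, Eskel 6, Galen 1, Arden 2 (total 32).

Dorne: 2, Harke: 19, Brisco: 2, Eskel: 6, Galen: 1, Arden: 2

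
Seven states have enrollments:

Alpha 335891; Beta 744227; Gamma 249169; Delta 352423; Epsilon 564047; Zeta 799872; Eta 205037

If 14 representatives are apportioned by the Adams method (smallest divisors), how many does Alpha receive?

Standard divisor 3250666/14 ≈ 232190.429; standard quotas: Alpha 1.447, Beta 3.205, Gamma 1.073, Delta 1.518, Epsilon 2.429, Zeta 3.445, Eta 0.883.
Rounding up gives 2, 4, 2, 2, 3, 4, 1 = 18 seats, so the divisor must be adjusted.
With modified divisor 309000: modified quotas Alpha 1.087, Beta 2.409, Gamma 0.806, Delta 1.141, Epsilon 1.825, Zeta 2.589, Eta 0.664.
Rounding up: Alpha 2, Beta 3, Gamma 1, Delta 2, Epsilon 2, Zeta 3, Eta 1 (total 14).
Alpha receives 2.

2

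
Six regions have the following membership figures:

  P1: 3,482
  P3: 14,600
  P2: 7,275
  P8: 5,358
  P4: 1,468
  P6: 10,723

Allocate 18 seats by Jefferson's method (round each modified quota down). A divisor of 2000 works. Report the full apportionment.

With modified divisor 2000: modified quotas P1 1.741, P3 7.300, P2 3.638, P8 2.679, P4 0.734, P6 5.362.
Rounding down: P1 1, P3 7, P2 3, P8 2, P4 0, P6 5 (total 18).

P1 1, P3 7, P2 3, P8 2, P4 0, P6 5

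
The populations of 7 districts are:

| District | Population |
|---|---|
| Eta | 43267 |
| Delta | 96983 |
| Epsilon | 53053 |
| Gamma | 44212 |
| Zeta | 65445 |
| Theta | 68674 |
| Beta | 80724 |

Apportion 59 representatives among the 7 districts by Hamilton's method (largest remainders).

Standard divisor: 452358 ÷ 59 ≈ 7667.085.
Standard quotas: Eta 5.6432, Delta 12.6493, Epsilon 6.9196, Gamma 5.7665, Zeta 8.5358, Theta 8.9570, Beta 10.5286.
Lower quotas: Eta 5, Delta 12, Epsilon 6, Gamma 5, Zeta 8, Theta 8, Beta 10 (sum 54, leaving 5 seats).
Remainders in descending order: Theta 0.9570, Epsilon 0.9196, Gamma 0.7665, Delta 0.6493, Eta 0.6432, Zeta 0.5358, Beta 0.5286.
The surplus seats go to Theta, Epsilon, Gamma, Delta, Eta.

Eta=6; Delta=13; Epsilon=7; Gamma=6; Zeta=8; Theta=9; Beta=10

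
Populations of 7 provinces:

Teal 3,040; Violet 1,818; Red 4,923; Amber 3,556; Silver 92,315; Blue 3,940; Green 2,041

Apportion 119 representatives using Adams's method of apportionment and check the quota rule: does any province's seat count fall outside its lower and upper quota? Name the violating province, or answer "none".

Standard quotas: Teal 3.241, Violet 1.938, Red 5.248, Amber 3.791, Silver 98.407, Blue 4.200, Green 2.176.
Adams allocation: Teal 4, Violet 2, Red 6, Amber 4, Silver 95, Blue 5, Green 3.
Silver has quota 98.407 (lower 98, upper 99) but receives 95 — outside the quota interval.

Silver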